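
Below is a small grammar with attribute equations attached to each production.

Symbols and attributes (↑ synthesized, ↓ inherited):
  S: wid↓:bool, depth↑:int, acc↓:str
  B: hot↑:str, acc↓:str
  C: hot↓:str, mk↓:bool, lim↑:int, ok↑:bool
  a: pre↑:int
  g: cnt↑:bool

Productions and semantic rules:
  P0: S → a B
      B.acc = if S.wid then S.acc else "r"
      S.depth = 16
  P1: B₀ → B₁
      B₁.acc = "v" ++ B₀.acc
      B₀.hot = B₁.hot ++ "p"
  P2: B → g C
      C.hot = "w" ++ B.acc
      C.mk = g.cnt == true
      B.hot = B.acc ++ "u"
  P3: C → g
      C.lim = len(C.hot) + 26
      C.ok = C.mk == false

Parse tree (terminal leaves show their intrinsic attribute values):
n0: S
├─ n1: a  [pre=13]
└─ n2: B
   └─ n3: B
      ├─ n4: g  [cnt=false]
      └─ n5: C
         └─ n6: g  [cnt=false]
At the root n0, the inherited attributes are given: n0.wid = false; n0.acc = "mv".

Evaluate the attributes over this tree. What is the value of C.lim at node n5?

1. n0.wid = false  [given at root]
2. n0.acc = "mv"  [given at root]
3. n1.pre = 13  [terminal]
4. n2.acc = "r"  [if S.wid then S.acc else "r"]
5. n3.acc = "vr"  ["v" ++ B₀.acc]
6. n4.cnt = false  [terminal]
7. n5.hot = "wvr"  ["w" ++ B.acc]
8. n5.mk = false  [g.cnt == true]
9. n6.cnt = false  [terminal]
10. n5.lim = 29  [len(C.hot) + 26]
11. n5.ok = true  [C.mk == false]
12. n3.hot = "vru"  [B.acc ++ "u"]
13. n2.hot = "vrup"  [B₁.hot ++ "p"]
14. n0.depth = 16  [16]

29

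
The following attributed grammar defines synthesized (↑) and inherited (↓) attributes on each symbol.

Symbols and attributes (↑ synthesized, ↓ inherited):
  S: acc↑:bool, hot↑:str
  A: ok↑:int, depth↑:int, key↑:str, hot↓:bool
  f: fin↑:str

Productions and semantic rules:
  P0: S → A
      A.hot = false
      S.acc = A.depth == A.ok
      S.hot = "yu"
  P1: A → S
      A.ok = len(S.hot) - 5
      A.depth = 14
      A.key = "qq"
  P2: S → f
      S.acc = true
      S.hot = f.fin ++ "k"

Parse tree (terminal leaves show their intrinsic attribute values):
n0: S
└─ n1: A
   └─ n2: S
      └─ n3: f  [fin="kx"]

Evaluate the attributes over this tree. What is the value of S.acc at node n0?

false

1. n1.hot = false  [false]
2. n3.fin = "kx"  [terminal]
3. n2.acc = true  [true]
4. n2.hot = "kxk"  [f.fin ++ "k"]
5. n1.ok = -2  [len(S.hot) - 5]
6. n1.depth = 14  [14]
7. n1.key = "qq"  ["qq"]
8. n0.acc = false  [A.depth == A.ok]
9. n0.hot = "yu"  ["yu"]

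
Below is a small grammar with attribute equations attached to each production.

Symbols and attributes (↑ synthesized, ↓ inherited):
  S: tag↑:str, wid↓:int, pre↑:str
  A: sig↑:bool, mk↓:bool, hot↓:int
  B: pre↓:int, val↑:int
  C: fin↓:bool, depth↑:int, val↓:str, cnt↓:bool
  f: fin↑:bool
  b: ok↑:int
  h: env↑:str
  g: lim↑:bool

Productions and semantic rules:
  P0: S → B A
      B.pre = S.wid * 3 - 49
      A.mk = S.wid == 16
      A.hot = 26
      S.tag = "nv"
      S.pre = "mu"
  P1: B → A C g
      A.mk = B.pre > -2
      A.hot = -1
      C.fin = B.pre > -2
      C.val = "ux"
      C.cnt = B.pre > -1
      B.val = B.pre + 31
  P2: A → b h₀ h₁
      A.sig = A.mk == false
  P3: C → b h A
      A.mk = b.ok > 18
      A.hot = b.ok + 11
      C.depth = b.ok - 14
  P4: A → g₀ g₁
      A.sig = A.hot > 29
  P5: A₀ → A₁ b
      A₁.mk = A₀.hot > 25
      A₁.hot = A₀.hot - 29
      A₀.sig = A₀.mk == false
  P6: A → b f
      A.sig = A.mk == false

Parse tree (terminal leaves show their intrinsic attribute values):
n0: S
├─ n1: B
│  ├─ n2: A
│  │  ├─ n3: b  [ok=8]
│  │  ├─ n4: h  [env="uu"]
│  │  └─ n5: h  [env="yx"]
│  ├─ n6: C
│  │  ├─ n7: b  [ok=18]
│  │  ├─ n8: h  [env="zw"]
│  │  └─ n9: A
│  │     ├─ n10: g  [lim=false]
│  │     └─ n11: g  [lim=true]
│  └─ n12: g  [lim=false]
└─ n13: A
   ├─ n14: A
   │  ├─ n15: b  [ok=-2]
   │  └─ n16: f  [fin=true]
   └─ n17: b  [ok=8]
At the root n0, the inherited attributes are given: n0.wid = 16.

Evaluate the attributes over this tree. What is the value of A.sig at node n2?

1. n0.wid = 16  [given at root]
2. n1.pre = -1  [S.wid * 3 - 49]
3. n2.mk = true  [B.pre > -2]
4. n2.hot = -1  [-1]
5. n3.ok = 8  [terminal]
6. n4.env = "uu"  [terminal]
7. n5.env = "yx"  [terminal]
8. n2.sig = false  [A.mk == false]
9. n6.fin = true  [B.pre > -2]
10. n6.val = "ux"  ["ux"]
11. n6.cnt = false  [B.pre > -1]
12. n7.ok = 18  [terminal]
13. n8.env = "zw"  [terminal]
14. n9.mk = false  [b.ok > 18]
15. n9.hot = 29  [b.ok + 11]
16. n10.lim = false  [terminal]
17. n11.lim = true  [terminal]
18. n9.sig = false  [A.hot > 29]
19. n6.depth = 4  [b.ok - 14]
20. n12.lim = false  [terminal]
21. n1.val = 30  [B.pre + 31]
22. n13.mk = true  [S.wid == 16]
23. n13.hot = 26  [26]
24. n14.mk = true  [A₀.hot > 25]
25. n14.hot = -3  [A₀.hot - 29]
26. n15.ok = -2  [terminal]
27. n16.fin = true  [terminal]
28. n14.sig = false  [A.mk == false]
29. n17.ok = 8  [terminal]
30. n13.sig = false  [A₀.mk == false]
31. n0.tag = "nv"  ["nv"]
32. n0.pre = "mu"  ["mu"]

false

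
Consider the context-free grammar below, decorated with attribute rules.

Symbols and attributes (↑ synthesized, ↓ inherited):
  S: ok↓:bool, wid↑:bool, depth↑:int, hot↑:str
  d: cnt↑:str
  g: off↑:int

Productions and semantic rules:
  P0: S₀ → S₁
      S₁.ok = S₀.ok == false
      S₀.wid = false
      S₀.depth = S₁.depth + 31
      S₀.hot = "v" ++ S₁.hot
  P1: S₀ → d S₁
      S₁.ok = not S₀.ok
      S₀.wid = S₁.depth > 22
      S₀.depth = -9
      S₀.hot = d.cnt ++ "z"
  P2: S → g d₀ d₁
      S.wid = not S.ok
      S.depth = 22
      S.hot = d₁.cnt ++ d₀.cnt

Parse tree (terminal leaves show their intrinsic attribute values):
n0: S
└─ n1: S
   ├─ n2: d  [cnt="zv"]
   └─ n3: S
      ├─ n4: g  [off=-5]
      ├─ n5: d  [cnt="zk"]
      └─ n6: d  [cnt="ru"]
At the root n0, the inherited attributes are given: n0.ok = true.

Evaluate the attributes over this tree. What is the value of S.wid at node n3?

false

1. n0.ok = true  [given at root]
2. n1.ok = false  [S₀.ok == false]
3. n2.cnt = "zv"  [terminal]
4. n3.ok = true  [not S₀.ok]
5. n4.off = -5  [terminal]
6. n5.cnt = "zk"  [terminal]
7. n6.cnt = "ru"  [terminal]
8. n3.wid = false  [not S.ok]
9. n3.depth = 22  [22]
10. n3.hot = "ruzk"  [d₁.cnt ++ d₀.cnt]
11. n1.wid = false  [S₁.depth > 22]
12. n1.depth = -9  [-9]
13. n1.hot = "zvz"  [d.cnt ++ "z"]
14. n0.wid = false  [false]
15. n0.depth = 22  [S₁.depth + 31]
16. n0.hot = "vzvz"  ["v" ++ S₁.hot]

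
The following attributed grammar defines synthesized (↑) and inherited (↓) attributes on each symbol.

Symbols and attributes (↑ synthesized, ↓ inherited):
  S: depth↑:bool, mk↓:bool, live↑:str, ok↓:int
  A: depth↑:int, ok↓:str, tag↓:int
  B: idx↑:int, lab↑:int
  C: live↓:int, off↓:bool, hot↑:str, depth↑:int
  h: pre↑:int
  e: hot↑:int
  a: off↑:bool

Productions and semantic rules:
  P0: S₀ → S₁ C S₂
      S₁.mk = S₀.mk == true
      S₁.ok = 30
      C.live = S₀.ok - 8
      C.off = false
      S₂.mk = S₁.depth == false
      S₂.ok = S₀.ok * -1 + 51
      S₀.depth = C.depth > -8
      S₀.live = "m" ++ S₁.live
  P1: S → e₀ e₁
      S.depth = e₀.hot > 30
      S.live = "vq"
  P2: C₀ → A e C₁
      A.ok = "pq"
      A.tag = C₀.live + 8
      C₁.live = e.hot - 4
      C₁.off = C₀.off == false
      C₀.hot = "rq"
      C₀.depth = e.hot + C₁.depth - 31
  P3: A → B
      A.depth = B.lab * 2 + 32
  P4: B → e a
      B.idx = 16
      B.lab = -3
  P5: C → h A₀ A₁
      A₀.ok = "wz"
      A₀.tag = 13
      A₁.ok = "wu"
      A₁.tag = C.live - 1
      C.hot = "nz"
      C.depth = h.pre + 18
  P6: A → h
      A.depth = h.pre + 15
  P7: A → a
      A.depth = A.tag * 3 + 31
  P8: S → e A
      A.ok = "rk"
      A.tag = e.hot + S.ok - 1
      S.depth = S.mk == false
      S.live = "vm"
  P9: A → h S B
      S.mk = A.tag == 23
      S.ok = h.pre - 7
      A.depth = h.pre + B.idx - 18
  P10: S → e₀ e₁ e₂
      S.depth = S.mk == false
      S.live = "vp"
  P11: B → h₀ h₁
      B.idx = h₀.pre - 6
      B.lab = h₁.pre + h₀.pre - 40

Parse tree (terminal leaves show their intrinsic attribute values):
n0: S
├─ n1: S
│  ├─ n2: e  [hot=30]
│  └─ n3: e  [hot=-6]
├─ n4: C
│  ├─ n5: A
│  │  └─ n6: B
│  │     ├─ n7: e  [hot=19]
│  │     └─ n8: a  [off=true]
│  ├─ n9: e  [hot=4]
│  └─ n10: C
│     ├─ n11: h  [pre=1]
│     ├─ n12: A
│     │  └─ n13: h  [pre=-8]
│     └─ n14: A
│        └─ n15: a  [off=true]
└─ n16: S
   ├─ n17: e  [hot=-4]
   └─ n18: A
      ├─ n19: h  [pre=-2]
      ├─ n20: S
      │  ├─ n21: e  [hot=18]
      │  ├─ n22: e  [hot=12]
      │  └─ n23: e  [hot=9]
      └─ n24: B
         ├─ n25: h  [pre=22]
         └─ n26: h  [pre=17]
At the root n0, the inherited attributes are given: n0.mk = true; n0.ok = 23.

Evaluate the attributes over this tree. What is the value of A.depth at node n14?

1. n0.mk = true  [given at root]
2. n0.ok = 23  [given at root]
3. n1.mk = true  [S₀.mk == true]
4. n1.ok = 30  [30]
5. n2.hot = 30  [terminal]
6. n3.hot = -6  [terminal]
7. n1.depth = false  [e₀.hot > 30]
8. n1.live = "vq"  ["vq"]
9. n4.live = 15  [S₀.ok - 8]
10. n4.off = false  [false]
11. n5.ok = "pq"  ["pq"]
12. n5.tag = 23  [C₀.live + 8]
13. n7.hot = 19  [terminal]
14. n8.off = true  [terminal]
15. n6.idx = 16  [16]
16. n6.lab = -3  [-3]
17. n5.depth = 26  [B.lab * 2 + 32]
18. n9.hot = 4  [terminal]
19. n10.live = 0  [e.hot - 4]
20. n10.off = true  [C₀.off == false]
21. n11.pre = 1  [terminal]
22. n12.ok = "wz"  ["wz"]
23. n12.tag = 13  [13]
24. n13.pre = -8  [terminal]
25. n12.depth = 7  [h.pre + 15]
26. n14.ok = "wu"  ["wu"]
27. n14.tag = -1  [C.live - 1]
28. n15.off = true  [terminal]
29. n14.depth = 28  [A.tag * 3 + 31]
30. n10.hot = "nz"  ["nz"]
31. n10.depth = 19  [h.pre + 18]
32. n4.hot = "rq"  ["rq"]
33. n4.depth = -8  [e.hot + C₁.depth - 31]
34. n16.mk = true  [S₁.depth == false]
35. n16.ok = 28  [S₀.ok * -1 + 51]
36. n17.hot = -4  [terminal]
37. n18.ok = "rk"  ["rk"]
38. n18.tag = 23  [e.hot + S.ok - 1]
39. n19.pre = -2  [terminal]
40. n20.mk = true  [A.tag == 23]
41. n20.ok = -9  [h.pre - 7]
42. n21.hot = 18  [terminal]
43. n22.hot = 12  [terminal]
44. n23.hot = 9  [terminal]
45. n20.depth = false  [S.mk == false]
46. n20.live = "vp"  ["vp"]
47. n25.pre = 22  [terminal]
48. n26.pre = 17  [terminal]
49. n24.idx = 16  [h₀.pre - 6]
50. n24.lab = -1  [h₁.pre + h₀.pre - 40]
51. n18.depth = -4  [h.pre + B.idx - 18]
52. n16.depth = false  [S.mk == false]
53. n16.live = "vm"  ["vm"]
54. n0.depth = false  [C.depth > -8]
55. n0.live = "mvq"  ["m" ++ S₁.live]

28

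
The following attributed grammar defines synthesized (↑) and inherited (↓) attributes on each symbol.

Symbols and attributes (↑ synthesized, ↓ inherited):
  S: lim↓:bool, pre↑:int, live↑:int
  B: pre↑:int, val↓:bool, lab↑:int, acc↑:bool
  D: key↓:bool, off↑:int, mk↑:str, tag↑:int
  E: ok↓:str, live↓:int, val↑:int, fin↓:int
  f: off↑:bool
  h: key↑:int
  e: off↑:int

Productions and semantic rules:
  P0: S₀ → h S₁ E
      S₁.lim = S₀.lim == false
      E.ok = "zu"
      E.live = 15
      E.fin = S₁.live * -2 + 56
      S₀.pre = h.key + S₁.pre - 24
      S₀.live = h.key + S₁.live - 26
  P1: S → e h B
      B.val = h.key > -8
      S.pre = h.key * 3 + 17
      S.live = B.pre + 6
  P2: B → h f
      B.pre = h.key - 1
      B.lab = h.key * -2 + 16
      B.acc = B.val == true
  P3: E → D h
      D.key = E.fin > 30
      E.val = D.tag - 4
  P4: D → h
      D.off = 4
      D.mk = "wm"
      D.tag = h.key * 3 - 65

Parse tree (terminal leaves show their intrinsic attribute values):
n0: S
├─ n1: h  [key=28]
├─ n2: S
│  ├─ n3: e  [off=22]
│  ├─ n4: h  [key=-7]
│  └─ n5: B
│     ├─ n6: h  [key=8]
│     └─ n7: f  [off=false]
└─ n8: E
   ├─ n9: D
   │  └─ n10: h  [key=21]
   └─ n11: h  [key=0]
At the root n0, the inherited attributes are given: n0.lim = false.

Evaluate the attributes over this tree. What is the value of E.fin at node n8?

30

1. n0.lim = false  [given at root]
2. n1.key = 28  [terminal]
3. n2.lim = true  [S₀.lim == false]
4. n3.off = 22  [terminal]
5. n4.key = -7  [terminal]
6. n5.val = true  [h.key > -8]
7. n6.key = 8  [terminal]
8. n7.off = false  [terminal]
9. n5.pre = 7  [h.key - 1]
10. n5.lab = 0  [h.key * -2 + 16]
11. n5.acc = true  [B.val == true]
12. n2.pre = -4  [h.key * 3 + 17]
13. n2.live = 13  [B.pre + 6]
14. n8.ok = "zu"  ["zu"]
15. n8.live = 15  [15]
16. n8.fin = 30  [S₁.live * -2 + 56]
17. n9.key = false  [E.fin > 30]
18. n10.key = 21  [terminal]
19. n9.off = 4  [4]
20. n9.mk = "wm"  ["wm"]
21. n9.tag = -2  [h.key * 3 - 65]
22. n11.key = 0  [terminal]
23. n8.val = -6  [D.tag - 4]
24. n0.pre = 0  [h.key + S₁.pre - 24]
25. n0.live = 15  [h.key + S₁.live - 26]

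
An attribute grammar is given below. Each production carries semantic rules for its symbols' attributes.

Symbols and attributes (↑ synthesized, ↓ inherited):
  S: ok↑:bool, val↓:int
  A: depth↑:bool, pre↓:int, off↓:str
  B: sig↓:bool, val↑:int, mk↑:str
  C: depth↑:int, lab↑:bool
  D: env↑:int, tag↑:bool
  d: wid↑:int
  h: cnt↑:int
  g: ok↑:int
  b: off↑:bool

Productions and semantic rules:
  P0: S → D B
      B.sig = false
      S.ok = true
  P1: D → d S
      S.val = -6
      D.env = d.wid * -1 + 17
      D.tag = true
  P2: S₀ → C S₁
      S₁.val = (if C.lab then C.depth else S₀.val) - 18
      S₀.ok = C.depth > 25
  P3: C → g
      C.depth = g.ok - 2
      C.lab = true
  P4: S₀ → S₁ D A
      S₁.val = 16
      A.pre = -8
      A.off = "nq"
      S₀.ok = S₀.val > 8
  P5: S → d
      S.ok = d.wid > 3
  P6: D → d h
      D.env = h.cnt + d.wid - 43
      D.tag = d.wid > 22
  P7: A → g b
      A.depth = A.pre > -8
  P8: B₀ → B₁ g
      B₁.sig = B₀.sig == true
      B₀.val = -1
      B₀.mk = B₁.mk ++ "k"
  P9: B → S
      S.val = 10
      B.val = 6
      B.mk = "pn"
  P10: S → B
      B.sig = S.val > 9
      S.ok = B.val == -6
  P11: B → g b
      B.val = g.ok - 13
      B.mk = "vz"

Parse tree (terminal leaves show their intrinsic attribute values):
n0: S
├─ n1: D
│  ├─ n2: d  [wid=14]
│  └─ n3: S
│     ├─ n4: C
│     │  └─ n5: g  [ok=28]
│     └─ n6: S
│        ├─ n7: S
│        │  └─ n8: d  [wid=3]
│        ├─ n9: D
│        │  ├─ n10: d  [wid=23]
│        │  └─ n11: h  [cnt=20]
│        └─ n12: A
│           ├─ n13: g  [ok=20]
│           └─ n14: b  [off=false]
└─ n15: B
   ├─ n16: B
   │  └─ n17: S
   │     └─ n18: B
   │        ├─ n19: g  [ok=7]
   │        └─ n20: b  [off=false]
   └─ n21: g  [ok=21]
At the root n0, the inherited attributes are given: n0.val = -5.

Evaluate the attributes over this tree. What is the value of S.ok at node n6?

false

1. n0.val = -5  [given at root]
2. n2.wid = 14  [terminal]
3. n3.val = -6  [-6]
4. n5.ok = 28  [terminal]
5. n4.depth = 26  [g.ok - 2]
6. n4.lab = true  [true]
7. n6.val = 8  [(if C.lab then C.depth else S₀.val) - 18]
8. n7.val = 16  [16]
9. n8.wid = 3  [terminal]
10. n7.ok = false  [d.wid > 3]
11. n10.wid = 23  [terminal]
12. n11.cnt = 20  [terminal]
13. n9.env = 0  [h.cnt + d.wid - 43]
14. n9.tag = true  [d.wid > 22]
15. n12.pre = -8  [-8]
16. n12.off = "nq"  ["nq"]
17. n13.ok = 20  [terminal]
18. n14.off = false  [terminal]
19. n12.depth = false  [A.pre > -8]
20. n6.ok = false  [S₀.val > 8]
21. n3.ok = true  [C.depth > 25]
22. n1.env = 3  [d.wid * -1 + 17]
23. n1.tag = true  [true]
24. n15.sig = false  [false]
25. n16.sig = false  [B₀.sig == true]
26. n17.val = 10  [10]
27. n18.sig = true  [S.val > 9]
28. n19.ok = 7  [terminal]
29. n20.off = false  [terminal]
30. n18.val = -6  [g.ok - 13]
31. n18.mk = "vz"  ["vz"]
32. n17.ok = true  [B.val == -6]
33. n16.val = 6  [6]
34. n16.mk = "pn"  ["pn"]
35. n21.ok = 21  [terminal]
36. n15.val = -1  [-1]
37. n15.mk = "pnk"  [B₁.mk ++ "k"]
38. n0.ok = true  [true]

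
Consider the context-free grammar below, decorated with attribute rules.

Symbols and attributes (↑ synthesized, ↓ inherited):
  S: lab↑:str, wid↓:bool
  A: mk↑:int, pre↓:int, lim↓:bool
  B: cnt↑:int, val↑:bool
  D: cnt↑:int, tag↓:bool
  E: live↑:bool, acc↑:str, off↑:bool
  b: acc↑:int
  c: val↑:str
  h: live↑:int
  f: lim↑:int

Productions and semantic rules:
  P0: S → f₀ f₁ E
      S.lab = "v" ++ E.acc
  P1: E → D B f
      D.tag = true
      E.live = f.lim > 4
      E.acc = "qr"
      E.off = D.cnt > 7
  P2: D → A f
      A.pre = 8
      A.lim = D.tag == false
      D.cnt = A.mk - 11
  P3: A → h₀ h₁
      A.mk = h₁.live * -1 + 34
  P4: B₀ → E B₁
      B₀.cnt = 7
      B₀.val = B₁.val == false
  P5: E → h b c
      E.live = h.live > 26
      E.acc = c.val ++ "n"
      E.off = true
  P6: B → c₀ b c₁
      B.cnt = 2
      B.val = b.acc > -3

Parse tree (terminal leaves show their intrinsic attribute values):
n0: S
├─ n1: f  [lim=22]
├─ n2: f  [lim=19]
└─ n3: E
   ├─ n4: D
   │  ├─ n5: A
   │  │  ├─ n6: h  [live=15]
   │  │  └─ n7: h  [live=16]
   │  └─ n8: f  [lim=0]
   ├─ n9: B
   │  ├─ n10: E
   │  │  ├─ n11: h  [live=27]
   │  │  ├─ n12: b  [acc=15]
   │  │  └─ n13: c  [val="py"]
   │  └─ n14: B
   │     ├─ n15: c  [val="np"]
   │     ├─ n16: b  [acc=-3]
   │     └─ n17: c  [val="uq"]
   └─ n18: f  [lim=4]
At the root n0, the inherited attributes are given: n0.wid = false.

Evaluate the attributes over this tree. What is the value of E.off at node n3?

1. n0.wid = false  [given at root]
2. n1.lim = 22  [terminal]
3. n2.lim = 19  [terminal]
4. n4.tag = true  [true]
5. n5.pre = 8  [8]
6. n5.lim = false  [D.tag == false]
7. n6.live = 15  [terminal]
8. n7.live = 16  [terminal]
9. n5.mk = 18  [h₁.live * -1 + 34]
10. n8.lim = 0  [terminal]
11. n4.cnt = 7  [A.mk - 11]
12. n11.live = 27  [terminal]
13. n12.acc = 15  [terminal]
14. n13.val = "py"  [terminal]
15. n10.live = true  [h.live > 26]
16. n10.acc = "pyn"  [c.val ++ "n"]
17. n10.off = true  [true]
18. n15.val = "np"  [terminal]
19. n16.acc = -3  [terminal]
20. n17.val = "uq"  [terminal]
21. n14.cnt = 2  [2]
22. n14.val = false  [b.acc > -3]
23. n9.cnt = 7  [7]
24. n9.val = true  [B₁.val == false]
25. n18.lim = 4  [terminal]
26. n3.live = false  [f.lim > 4]
27. n3.acc = "qr"  ["qr"]
28. n3.off = false  [D.cnt > 7]
29. n0.lab = "vqr"  ["v" ++ E.acc]

false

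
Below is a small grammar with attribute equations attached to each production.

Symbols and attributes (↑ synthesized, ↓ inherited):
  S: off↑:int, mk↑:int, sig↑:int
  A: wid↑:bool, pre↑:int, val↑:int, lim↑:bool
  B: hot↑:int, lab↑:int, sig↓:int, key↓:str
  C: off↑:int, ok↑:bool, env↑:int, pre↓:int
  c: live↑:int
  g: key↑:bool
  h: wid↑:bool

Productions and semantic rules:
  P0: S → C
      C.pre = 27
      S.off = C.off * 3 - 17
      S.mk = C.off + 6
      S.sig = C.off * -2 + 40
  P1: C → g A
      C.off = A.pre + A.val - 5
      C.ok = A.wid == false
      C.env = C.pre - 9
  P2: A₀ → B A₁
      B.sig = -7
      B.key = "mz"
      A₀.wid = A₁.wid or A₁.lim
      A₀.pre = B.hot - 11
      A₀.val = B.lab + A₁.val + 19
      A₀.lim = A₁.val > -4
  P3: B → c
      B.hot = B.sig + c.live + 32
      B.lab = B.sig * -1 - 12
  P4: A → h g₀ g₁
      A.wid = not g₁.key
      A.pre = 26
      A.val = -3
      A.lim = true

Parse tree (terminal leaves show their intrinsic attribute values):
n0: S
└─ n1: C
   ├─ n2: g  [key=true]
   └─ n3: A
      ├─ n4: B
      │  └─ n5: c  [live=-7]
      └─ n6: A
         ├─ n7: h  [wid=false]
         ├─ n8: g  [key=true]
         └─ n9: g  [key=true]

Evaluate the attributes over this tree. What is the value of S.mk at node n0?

19

1. n1.pre = 27  [27]
2. n2.key = true  [terminal]
3. n4.sig = -7  [-7]
4. n4.key = "mz"  ["mz"]
5. n5.live = -7  [terminal]
6. n4.hot = 18  [B.sig + c.live + 32]
7. n4.lab = -5  [B.sig * -1 - 12]
8. n7.wid = false  [terminal]
9. n8.key = true  [terminal]
10. n9.key = true  [terminal]
11. n6.wid = false  [not g₁.key]
12. n6.pre = 26  [26]
13. n6.val = -3  [-3]
14. n6.lim = true  [true]
15. n3.wid = true  [A₁.wid or A₁.lim]
16. n3.pre = 7  [B.hot - 11]
17. n3.val = 11  [B.lab + A₁.val + 19]
18. n3.lim = true  [A₁.val > -4]
19. n1.off = 13  [A.pre + A.val - 5]
20. n1.ok = false  [A.wid == false]
21. n1.env = 18  [C.pre - 9]
22. n0.off = 22  [C.off * 3 - 17]
23. n0.mk = 19  [C.off + 6]
24. n0.sig = 14  [C.off * -2 + 40]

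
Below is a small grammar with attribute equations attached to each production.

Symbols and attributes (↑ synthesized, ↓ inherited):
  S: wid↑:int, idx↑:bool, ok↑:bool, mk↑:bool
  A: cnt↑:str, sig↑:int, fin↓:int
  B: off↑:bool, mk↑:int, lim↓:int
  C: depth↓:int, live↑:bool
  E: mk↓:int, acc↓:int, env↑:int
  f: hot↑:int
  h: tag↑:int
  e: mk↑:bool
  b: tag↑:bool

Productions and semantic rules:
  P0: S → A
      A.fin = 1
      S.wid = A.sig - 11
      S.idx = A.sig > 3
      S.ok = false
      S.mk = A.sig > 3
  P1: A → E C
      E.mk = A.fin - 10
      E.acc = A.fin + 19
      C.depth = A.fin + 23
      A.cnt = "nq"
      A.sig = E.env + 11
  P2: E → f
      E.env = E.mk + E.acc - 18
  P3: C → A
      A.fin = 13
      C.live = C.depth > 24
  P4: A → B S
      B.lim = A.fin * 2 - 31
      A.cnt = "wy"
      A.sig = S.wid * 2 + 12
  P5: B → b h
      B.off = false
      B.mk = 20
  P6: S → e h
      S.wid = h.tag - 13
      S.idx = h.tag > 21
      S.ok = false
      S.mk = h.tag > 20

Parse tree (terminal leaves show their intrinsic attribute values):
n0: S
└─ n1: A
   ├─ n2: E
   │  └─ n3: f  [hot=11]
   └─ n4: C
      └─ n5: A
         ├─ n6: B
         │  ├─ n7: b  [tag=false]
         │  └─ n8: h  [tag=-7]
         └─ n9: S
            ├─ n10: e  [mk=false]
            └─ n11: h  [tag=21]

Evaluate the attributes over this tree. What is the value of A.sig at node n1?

1. n1.fin = 1  [1]
2. n2.mk = -9  [A.fin - 10]
3. n2.acc = 20  [A.fin + 19]
4. n3.hot = 11  [terminal]
5. n2.env = -7  [E.mk + E.acc - 18]
6. n4.depth = 24  [A.fin + 23]
7. n5.fin = 13  [13]
8. n6.lim = -5  [A.fin * 2 - 31]
9. n7.tag = false  [terminal]
10. n8.tag = -7  [terminal]
11. n6.off = false  [false]
12. n6.mk = 20  [20]
13. n10.mk = false  [terminal]
14. n11.tag = 21  [terminal]
15. n9.wid = 8  [h.tag - 13]
16. n9.idx = false  [h.tag > 21]
17. n9.ok = false  [false]
18. n9.mk = true  [h.tag > 20]
19. n5.cnt = "wy"  ["wy"]
20. n5.sig = 28  [S.wid * 2 + 12]
21. n4.live = false  [C.depth > 24]
22. n1.cnt = "nq"  ["nq"]
23. n1.sig = 4  [E.env + 11]
24. n0.wid = -7  [A.sig - 11]
25. n0.idx = true  [A.sig > 3]
26. n0.ok = false  [false]
27. n0.mk = true  [A.sig > 3]

4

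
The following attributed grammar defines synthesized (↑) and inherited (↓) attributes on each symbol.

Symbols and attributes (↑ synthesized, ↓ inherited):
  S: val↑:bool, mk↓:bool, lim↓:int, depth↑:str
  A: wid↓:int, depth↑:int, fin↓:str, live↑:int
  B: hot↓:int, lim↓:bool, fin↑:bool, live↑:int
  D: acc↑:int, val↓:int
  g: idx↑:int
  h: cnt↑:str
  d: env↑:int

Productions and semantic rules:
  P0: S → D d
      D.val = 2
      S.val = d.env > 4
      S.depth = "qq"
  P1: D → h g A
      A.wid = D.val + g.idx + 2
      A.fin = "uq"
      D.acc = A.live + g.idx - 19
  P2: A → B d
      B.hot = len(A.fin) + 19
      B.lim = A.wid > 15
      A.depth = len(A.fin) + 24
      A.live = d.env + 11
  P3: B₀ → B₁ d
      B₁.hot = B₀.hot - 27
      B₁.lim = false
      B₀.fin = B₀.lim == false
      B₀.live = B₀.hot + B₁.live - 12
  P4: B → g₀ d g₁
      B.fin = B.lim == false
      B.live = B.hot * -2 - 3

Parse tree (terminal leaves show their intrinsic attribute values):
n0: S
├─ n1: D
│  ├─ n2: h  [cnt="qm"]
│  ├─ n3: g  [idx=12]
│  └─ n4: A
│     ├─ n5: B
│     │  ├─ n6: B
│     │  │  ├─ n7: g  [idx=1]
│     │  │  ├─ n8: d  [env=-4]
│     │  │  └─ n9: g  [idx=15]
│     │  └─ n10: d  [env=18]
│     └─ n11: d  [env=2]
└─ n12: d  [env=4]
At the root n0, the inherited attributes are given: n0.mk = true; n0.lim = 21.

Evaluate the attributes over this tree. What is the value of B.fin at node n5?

false

1. n0.mk = true  [given at root]
2. n0.lim = 21  [given at root]
3. n1.val = 2  [2]
4. n2.cnt = "qm"  [terminal]
5. n3.idx = 12  [terminal]
6. n4.wid = 16  [D.val + g.idx + 2]
7. n4.fin = "uq"  ["uq"]
8. n5.hot = 21  [len(A.fin) + 19]
9. n5.lim = true  [A.wid > 15]
10. n6.hot = -6  [B₀.hot - 27]
11. n6.lim = false  [false]
12. n7.idx = 1  [terminal]
13. n8.env = -4  [terminal]
14. n9.idx = 15  [terminal]
15. n6.fin = true  [B.lim == false]
16. n6.live = 9  [B.hot * -2 - 3]
17. n10.env = 18  [terminal]
18. n5.fin = false  [B₀.lim == false]
19. n5.live = 18  [B₀.hot + B₁.live - 12]
20. n11.env = 2  [terminal]
21. n4.depth = 26  [len(A.fin) + 24]
22. n4.live = 13  [d.env + 11]
23. n1.acc = 6  [A.live + g.idx - 19]
24. n12.env = 4  [terminal]
25. n0.val = false  [d.env > 4]
26. n0.depth = "qq"  ["qq"]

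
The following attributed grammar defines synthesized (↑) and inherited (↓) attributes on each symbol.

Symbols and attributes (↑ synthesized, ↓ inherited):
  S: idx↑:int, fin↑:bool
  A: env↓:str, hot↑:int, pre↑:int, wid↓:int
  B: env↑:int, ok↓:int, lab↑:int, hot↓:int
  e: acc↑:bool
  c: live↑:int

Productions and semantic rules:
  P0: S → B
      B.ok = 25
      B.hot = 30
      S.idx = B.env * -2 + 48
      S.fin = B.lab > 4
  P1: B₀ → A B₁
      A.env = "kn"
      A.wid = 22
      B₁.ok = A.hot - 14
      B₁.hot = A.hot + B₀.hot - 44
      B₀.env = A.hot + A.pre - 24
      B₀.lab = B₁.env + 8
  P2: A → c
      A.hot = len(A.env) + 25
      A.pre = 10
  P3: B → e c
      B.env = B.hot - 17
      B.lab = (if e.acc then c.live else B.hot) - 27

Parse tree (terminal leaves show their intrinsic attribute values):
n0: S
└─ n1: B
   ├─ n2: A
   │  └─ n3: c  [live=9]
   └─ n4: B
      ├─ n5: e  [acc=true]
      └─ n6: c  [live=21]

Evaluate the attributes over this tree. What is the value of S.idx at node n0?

1. n1.ok = 25  [25]
2. n1.hot = 30  [30]
3. n2.env = "kn"  ["kn"]
4. n2.wid = 22  [22]
5. n3.live = 9  [terminal]
6. n2.hot = 27  [len(A.env) + 25]
7. n2.pre = 10  [10]
8. n4.ok = 13  [A.hot - 14]
9. n4.hot = 13  [A.hot + B₀.hot - 44]
10. n5.acc = true  [terminal]
11. n6.live = 21  [terminal]
12. n4.env = -4  [B.hot - 17]
13. n4.lab = -6  [(if e.acc then c.live else B.hot) - 27]
14. n1.env = 13  [A.hot + A.pre - 24]
15. n1.lab = 4  [B₁.env + 8]
16. n0.idx = 22  [B.env * -2 + 48]
17. n0.fin = false  [B.lab > 4]

22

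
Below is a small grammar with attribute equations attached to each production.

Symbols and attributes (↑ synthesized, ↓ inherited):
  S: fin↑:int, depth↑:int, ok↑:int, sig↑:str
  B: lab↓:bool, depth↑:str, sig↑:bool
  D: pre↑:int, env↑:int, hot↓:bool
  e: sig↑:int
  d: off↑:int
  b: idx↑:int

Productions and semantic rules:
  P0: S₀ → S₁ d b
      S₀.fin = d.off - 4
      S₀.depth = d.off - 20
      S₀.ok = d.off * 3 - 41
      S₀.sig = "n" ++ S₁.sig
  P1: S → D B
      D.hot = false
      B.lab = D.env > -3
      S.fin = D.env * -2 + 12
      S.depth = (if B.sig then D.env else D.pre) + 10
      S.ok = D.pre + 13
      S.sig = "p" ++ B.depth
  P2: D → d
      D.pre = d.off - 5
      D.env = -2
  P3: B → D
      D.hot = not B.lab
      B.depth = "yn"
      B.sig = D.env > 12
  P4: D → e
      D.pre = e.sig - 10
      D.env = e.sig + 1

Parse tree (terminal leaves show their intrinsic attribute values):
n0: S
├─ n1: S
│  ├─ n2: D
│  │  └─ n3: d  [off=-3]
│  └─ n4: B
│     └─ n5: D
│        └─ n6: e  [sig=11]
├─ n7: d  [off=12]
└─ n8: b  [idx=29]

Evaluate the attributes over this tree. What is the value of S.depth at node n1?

2

1. n2.hot = false  [false]
2. n3.off = -3  [terminal]
3. n2.pre = -8  [d.off - 5]
4. n2.env = -2  [-2]
5. n4.lab = true  [D.env > -3]
6. n5.hot = false  [not B.lab]
7. n6.sig = 11  [terminal]
8. n5.pre = 1  [e.sig - 10]
9. n5.env = 12  [e.sig + 1]
10. n4.depth = "yn"  ["yn"]
11. n4.sig = false  [D.env > 12]
12. n1.fin = 16  [D.env * -2 + 12]
13. n1.depth = 2  [(if B.sig then D.env else D.pre) + 10]
14. n1.ok = 5  [D.pre + 13]
15. n1.sig = "pyn"  ["p" ++ B.depth]
16. n7.off = 12  [terminal]
17. n8.idx = 29  [terminal]
18. n0.fin = 8  [d.off - 4]
19. n0.depth = -8  [d.off - 20]
20. n0.ok = -5  [d.off * 3 - 41]
21. n0.sig = "npyn"  ["n" ++ S₁.sig]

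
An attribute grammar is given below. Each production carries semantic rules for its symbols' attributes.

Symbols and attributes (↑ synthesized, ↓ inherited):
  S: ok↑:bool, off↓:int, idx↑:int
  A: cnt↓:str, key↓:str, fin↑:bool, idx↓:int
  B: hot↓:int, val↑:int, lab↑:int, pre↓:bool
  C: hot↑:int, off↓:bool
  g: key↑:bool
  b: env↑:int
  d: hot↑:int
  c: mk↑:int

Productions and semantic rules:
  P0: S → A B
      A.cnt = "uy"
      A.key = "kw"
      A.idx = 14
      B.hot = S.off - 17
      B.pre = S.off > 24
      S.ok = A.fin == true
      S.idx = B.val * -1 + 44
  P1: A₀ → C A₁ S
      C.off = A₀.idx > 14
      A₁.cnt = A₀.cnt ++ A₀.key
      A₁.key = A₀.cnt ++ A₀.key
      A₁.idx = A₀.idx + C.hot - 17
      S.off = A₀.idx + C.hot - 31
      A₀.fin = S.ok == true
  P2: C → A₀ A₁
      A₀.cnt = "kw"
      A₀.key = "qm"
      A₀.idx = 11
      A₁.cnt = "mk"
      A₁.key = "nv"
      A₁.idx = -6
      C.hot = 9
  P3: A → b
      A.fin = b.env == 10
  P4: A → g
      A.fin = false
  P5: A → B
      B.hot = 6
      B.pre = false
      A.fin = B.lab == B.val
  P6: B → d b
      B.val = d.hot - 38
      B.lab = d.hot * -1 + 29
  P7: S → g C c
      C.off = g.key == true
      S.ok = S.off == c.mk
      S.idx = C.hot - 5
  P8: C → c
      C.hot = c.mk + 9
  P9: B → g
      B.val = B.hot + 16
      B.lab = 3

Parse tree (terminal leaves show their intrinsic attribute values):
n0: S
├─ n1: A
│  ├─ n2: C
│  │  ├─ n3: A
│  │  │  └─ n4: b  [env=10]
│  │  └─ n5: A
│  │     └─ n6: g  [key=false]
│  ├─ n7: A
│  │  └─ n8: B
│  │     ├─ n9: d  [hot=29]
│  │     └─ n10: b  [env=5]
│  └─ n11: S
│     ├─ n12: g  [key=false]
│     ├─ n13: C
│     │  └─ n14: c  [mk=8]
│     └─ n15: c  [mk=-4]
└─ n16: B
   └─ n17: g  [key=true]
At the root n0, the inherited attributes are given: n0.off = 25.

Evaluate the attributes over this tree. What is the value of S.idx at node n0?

20

1. n0.off = 25  [given at root]
2. n1.cnt = "uy"  ["uy"]
3. n1.key = "kw"  ["kw"]
4. n1.idx = 14  [14]
5. n2.off = false  [A₀.idx > 14]
6. n3.cnt = "kw"  ["kw"]
7. n3.key = "qm"  ["qm"]
8. n3.idx = 11  [11]
9. n4.env = 10  [terminal]
10. n3.fin = true  [b.env == 10]
11. n5.cnt = "mk"  ["mk"]
12. n5.key = "nv"  ["nv"]
13. n5.idx = -6  [-6]
14. n6.key = false  [terminal]
15. n5.fin = false  [false]
16. n2.hot = 9  [9]
17. n7.cnt = "uykw"  [A₀.cnt ++ A₀.key]
18. n7.key = "uykw"  [A₀.cnt ++ A₀.key]
19. n7.idx = 6  [A₀.idx + C.hot - 17]
20. n8.hot = 6  [6]
21. n8.pre = false  [false]
22. n9.hot = 29  [terminal]
23. n10.env = 5  [terminal]
24. n8.val = -9  [d.hot - 38]
25. n8.lab = 0  [d.hot * -1 + 29]
26. n7.fin = false  [B.lab == B.val]
27. n11.off = -8  [A₀.idx + C.hot - 31]
28. n12.key = false  [terminal]
29. n13.off = false  [g.key == true]
30. n14.mk = 8  [terminal]
31. n13.hot = 17  [c.mk + 9]
32. n15.mk = -4  [terminal]
33. n11.ok = false  [S.off == c.mk]
34. n11.idx = 12  [C.hot - 5]
35. n1.fin = false  [S.ok == true]
36. n16.hot = 8  [S.off - 17]
37. n16.pre = true  [S.off > 24]
38. n17.key = true  [terminal]
39. n16.val = 24  [B.hot + 16]
40. n16.lab = 3  [3]
41. n0.ok = false  [A.fin == true]
42. n0.idx = 20  [B.val * -1 + 44]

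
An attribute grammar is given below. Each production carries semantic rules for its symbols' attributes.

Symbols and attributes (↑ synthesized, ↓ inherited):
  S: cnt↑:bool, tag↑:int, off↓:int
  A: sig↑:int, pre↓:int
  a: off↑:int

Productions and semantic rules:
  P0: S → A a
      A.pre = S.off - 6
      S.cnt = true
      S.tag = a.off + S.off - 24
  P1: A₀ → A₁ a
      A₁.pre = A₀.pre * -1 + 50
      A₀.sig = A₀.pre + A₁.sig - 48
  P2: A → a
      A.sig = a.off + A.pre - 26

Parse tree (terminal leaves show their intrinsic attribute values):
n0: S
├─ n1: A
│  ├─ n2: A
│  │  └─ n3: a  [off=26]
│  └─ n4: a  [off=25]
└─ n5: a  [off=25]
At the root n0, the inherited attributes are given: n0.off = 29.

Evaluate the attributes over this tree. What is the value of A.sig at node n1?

1. n0.off = 29  [given at root]
2. n1.pre = 23  [S.off - 6]
3. n2.pre = 27  [A₀.pre * -1 + 50]
4. n3.off = 26  [terminal]
5. n2.sig = 27  [a.off + A.pre - 26]
6. n4.off = 25  [terminal]
7. n1.sig = 2  [A₀.pre + A₁.sig - 48]
8. n5.off = 25  [terminal]
9. n0.cnt = true  [true]
10. n0.tag = 30  [a.off + S.off - 24]

2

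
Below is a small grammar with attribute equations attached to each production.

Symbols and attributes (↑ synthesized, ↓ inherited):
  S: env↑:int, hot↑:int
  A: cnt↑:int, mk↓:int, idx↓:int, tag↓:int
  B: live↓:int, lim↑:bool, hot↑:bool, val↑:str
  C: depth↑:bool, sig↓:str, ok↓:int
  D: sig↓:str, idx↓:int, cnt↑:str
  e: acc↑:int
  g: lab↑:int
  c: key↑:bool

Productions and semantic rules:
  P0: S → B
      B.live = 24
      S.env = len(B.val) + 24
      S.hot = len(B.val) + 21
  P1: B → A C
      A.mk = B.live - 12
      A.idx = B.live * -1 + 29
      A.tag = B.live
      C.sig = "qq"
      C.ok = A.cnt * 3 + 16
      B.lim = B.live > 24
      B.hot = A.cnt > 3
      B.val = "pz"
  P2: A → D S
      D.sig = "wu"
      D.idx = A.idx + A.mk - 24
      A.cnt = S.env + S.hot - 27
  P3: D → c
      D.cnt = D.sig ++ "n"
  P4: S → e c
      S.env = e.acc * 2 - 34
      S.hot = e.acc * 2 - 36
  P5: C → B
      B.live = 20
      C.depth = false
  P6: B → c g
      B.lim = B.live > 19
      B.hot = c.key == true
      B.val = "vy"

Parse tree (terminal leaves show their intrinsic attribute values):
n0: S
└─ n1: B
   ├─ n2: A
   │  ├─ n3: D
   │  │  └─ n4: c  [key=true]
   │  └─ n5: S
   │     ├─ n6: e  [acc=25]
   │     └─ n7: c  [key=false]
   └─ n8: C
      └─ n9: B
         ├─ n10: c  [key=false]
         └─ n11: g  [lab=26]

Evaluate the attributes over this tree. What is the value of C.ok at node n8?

25

1. n1.live = 24  [24]
2. n2.mk = 12  [B.live - 12]
3. n2.idx = 5  [B.live * -1 + 29]
4. n2.tag = 24  [B.live]
5. n3.sig = "wu"  ["wu"]
6. n3.idx = -7  [A.idx + A.mk - 24]
7. n4.key = true  [terminal]
8. n3.cnt = "wun"  [D.sig ++ "n"]
9. n6.acc = 25  [terminal]
10. n7.key = false  [terminal]
11. n5.env = 16  [e.acc * 2 - 34]
12. n5.hot = 14  [e.acc * 2 - 36]
13. n2.cnt = 3  [S.env + S.hot - 27]
14. n8.sig = "qq"  ["qq"]
15. n8.ok = 25  [A.cnt * 3 + 16]
16. n9.live = 20  [20]
17. n10.key = false  [terminal]
18. n11.lab = 26  [terminal]
19. n9.lim = true  [B.live > 19]
20. n9.hot = false  [c.key == true]
21. n9.val = "vy"  ["vy"]
22. n8.depth = false  [false]
23. n1.lim = false  [B.live > 24]
24. n1.hot = false  [A.cnt > 3]
25. n1.val = "pz"  ["pz"]
26. n0.env = 26  [len(B.val) + 24]
27. n0.hot = 23  [len(B.val) + 21]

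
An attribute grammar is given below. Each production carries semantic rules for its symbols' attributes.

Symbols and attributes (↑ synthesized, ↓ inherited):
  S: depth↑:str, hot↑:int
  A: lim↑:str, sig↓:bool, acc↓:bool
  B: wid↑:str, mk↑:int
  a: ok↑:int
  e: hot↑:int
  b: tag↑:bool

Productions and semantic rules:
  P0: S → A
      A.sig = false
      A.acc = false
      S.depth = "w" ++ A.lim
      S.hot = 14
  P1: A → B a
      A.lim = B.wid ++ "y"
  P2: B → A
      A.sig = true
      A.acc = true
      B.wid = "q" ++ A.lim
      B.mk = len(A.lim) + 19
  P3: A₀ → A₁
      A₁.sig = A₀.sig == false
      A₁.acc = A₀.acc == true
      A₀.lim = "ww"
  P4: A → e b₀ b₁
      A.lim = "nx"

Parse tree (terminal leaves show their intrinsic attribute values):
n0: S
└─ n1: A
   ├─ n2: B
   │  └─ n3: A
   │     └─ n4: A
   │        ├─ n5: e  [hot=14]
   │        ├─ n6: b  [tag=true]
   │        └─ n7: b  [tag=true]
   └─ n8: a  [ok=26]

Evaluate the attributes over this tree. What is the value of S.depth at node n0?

1. n1.sig = false  [false]
2. n1.acc = false  [false]
3. n3.sig = true  [true]
4. n3.acc = true  [true]
5. n4.sig = false  [A₀.sig == false]
6. n4.acc = true  [A₀.acc == true]
7. n5.hot = 14  [terminal]
8. n6.tag = true  [terminal]
9. n7.tag = true  [terminal]
10. n4.lim = "nx"  ["nx"]
11. n3.lim = "ww"  ["ww"]
12. n2.wid = "qww"  ["q" ++ A.lim]
13. n2.mk = 21  [len(A.lim) + 19]
14. n8.ok = 26  [terminal]
15. n1.lim = "qwwy"  [B.wid ++ "y"]
16. n0.depth = "wqwwy"  ["w" ++ A.lim]
17. n0.hot = 14  [14]

"wqwwy"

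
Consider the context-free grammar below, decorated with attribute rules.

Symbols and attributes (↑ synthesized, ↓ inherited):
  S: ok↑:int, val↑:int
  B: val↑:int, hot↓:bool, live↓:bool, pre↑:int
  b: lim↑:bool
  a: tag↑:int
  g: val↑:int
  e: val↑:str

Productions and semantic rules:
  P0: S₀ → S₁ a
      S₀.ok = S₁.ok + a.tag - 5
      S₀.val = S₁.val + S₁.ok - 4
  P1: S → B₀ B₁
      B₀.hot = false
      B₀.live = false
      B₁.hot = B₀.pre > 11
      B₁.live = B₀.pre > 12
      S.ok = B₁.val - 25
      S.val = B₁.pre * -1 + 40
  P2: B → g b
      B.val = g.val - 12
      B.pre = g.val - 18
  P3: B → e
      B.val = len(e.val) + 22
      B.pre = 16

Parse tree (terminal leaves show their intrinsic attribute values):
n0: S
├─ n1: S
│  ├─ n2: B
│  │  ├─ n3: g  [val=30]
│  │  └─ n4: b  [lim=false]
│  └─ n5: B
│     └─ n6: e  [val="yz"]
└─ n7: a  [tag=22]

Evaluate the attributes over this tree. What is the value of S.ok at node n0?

16

1. n2.hot = false  [false]
2. n2.live = false  [false]
3. n3.val = 30  [terminal]
4. n4.lim = false  [terminal]
5. n2.val = 18  [g.val - 12]
6. n2.pre = 12  [g.val - 18]
7. n5.hot = true  [B₀.pre > 11]
8. n5.live = false  [B₀.pre > 12]
9. n6.val = "yz"  [terminal]
10. n5.val = 24  [len(e.val) + 22]
11. n5.pre = 16  [16]
12. n1.ok = -1  [B₁.val - 25]
13. n1.val = 24  [B₁.pre * -1 + 40]
14. n7.tag = 22  [terminal]
15. n0.ok = 16  [S₁.ok + a.tag - 5]
16. n0.val = 19  [S₁.val + S₁.ok - 4]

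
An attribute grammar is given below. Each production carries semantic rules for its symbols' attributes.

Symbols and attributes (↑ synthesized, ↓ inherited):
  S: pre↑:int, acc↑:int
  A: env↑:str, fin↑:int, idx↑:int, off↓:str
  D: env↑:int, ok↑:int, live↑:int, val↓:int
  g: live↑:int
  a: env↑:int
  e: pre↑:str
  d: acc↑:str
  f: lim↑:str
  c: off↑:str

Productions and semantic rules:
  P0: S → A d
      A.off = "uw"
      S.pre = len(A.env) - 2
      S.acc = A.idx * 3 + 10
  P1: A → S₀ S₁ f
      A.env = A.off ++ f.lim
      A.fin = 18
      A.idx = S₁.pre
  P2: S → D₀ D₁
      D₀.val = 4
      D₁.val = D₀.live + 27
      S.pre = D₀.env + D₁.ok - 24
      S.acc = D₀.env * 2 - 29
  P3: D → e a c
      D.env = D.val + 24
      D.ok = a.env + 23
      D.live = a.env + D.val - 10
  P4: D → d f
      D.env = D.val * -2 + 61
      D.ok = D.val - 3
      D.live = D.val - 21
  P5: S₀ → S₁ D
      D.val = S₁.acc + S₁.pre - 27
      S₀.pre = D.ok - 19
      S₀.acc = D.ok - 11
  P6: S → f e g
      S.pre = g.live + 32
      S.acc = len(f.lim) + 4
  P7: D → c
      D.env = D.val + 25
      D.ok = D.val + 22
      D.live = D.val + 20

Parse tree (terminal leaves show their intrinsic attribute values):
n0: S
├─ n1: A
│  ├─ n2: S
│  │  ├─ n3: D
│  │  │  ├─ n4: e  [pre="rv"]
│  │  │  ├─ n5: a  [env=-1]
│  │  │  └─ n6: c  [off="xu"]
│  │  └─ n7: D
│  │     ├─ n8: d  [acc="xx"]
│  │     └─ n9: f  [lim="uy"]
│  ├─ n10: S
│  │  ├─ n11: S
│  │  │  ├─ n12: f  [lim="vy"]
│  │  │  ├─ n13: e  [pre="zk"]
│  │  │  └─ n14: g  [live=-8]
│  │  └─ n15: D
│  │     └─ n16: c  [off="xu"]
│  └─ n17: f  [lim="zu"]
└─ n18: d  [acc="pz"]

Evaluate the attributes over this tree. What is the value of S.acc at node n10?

1. n1.off = "uw"  ["uw"]
2. n3.val = 4  [4]
3. n4.pre = "rv"  [terminal]
4. n5.env = -1  [terminal]
5. n6.off = "xu"  [terminal]
6. n3.env = 28  [D.val + 24]
7. n3.ok = 22  [a.env + 23]
8. n3.live = -7  [a.env + D.val - 10]
9. n7.val = 20  [D₀.live + 27]
10. n8.acc = "xx"  [terminal]
11. n9.lim = "uy"  [terminal]
12. n7.env = 21  [D.val * -2 + 61]
13. n7.ok = 17  [D.val - 3]
14. n7.live = -1  [D.val - 21]
15. n2.pre = 21  [D₀.env + D₁.ok - 24]
16. n2.acc = 27  [D₀.env * 2 - 29]
17. n12.lim = "vy"  [terminal]
18. n13.pre = "zk"  [terminal]
19. n14.live = -8  [terminal]
20. n11.pre = 24  [g.live + 32]
21. n11.acc = 6  [len(f.lim) + 4]
22. n15.val = 3  [S₁.acc + S₁.pre - 27]
23. n16.off = "xu"  [terminal]
24. n15.env = 28  [D.val + 25]
25. n15.ok = 25  [D.val + 22]
26. n15.live = 23  [D.val + 20]
27. n10.pre = 6  [D.ok - 19]
28. n10.acc = 14  [D.ok - 11]
29. n17.lim = "zu"  [terminal]
30. n1.env = "uwzu"  [A.off ++ f.lim]
31. n1.fin = 18  [18]
32. n1.idx = 6  [S₁.pre]
33. n18.acc = "pz"  [terminal]
34. n0.pre = 2  [len(A.env) - 2]
35. n0.acc = 28  [A.idx * 3 + 10]

14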